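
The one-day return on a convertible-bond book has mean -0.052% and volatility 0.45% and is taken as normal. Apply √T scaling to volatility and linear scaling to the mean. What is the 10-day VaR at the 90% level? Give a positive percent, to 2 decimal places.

2.34%

At 90%, z = 1.282.
σ_{10d} = 0.45% × √10 = 1.423%; μ_{10d} = 10 × -0.052% = -0.520%.
VaR = −(-0.520%) + 1.282 × 1.423% = 2.344%.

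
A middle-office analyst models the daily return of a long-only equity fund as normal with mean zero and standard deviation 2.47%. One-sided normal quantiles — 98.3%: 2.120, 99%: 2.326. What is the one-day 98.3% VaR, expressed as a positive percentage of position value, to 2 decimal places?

5.24%

VaR = z·σ = 2.120 × 2.47% = 5.236%.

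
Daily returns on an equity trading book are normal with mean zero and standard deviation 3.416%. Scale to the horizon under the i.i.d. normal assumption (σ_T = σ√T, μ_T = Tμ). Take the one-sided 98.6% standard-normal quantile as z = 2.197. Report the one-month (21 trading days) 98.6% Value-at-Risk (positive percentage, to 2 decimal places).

34.39%

σ_{21d} = 3.416% × √21 = 15.654%.
VaR = 2.197 × 15.654% = 34.392%.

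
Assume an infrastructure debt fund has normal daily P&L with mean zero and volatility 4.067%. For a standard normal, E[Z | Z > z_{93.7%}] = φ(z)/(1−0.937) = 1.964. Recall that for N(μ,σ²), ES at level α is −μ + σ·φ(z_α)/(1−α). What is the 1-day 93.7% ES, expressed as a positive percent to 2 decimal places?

ES = 4.067% × 1.964 = 7.988%.

7.99%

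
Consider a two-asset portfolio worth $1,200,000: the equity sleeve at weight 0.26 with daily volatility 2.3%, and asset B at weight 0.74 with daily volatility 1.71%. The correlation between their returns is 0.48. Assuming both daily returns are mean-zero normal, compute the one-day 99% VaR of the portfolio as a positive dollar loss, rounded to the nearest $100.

σ_p² = 0.26²·2.3² + 0.74²·1.71² + 2·0.48·0.26·0.74·2.3·1.71 = 2.6853 (%²).
σ_p = √2.6853 = 1.639%.
At 99%, z = 2.326.
VaR = 2.326 × 1.639% = 3.812%; on $1,200,000 that is $45,744.

$45,700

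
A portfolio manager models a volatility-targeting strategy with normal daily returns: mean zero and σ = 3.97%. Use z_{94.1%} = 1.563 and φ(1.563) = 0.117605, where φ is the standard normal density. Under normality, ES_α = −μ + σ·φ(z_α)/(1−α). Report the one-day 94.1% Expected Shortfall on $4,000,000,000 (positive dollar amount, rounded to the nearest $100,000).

$316,500,000

Tail multiplier: φ(z)/(1−α) = 0.117605 / 0.059 = 1.993.
ES = 3.97% × 1.993 = 7.912%.
On $4,000,000,000: 0.07912 × $4,000,000,000 = $316,480,000.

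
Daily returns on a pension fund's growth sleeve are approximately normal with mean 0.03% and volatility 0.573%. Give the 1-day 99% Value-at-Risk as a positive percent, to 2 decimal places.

At 99% one-sided, z = 2.326.
VaR = −μ + z·σ = −(0.03%) + 2.326 × 0.573% = 1.303%.

1.30%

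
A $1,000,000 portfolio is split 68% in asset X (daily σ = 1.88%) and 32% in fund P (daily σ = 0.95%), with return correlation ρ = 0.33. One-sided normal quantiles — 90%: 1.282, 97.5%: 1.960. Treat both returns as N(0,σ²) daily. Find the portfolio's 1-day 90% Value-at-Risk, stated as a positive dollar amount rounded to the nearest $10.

σ_p² = 0.68²·1.88² + 0.32²·0.95² + 2·0.33·0.68·0.32·1.88·0.95 = 1.9832 (%²).
σ_p = √1.9832 = 1.408%.
VaR = 1.282 × 1.408% = 1.805%; on $1,000,000 that is $18,050.

$18,050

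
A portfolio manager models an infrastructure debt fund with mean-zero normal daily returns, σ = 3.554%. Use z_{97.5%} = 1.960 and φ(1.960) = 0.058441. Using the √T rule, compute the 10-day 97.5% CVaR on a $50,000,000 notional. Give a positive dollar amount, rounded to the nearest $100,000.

$13,100,000

σ_{10d} = 3.554% × √10 = 11.239%.
ES multiplier = φ(z)/(1−α) = 0.058441/0.025 = 2.338.
ES = 11.239% × 2.338 = 26.277%; on $50,000,000: $13,138,500.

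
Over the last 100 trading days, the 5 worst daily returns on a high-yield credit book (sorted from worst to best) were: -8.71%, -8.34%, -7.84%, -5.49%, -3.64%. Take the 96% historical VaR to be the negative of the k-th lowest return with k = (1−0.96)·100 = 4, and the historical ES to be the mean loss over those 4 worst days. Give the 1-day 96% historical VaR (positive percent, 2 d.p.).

k = 4; the 4th lowest return is -5.49%, so VaR = 5.49%.

5.49%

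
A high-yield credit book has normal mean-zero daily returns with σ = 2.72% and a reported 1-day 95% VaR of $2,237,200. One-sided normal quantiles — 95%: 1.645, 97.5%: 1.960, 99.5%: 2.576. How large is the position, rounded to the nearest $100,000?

$50,000,000

VaR as a fraction of value: z·σ = 1.645 × 2.72% = 4.4744%.
Position = $2,237,200 / 0.044744 = $50,000,000.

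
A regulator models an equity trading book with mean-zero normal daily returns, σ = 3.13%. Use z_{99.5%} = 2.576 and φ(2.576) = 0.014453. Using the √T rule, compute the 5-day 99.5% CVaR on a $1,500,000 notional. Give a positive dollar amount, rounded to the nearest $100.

σ_{5d} = 3.13% × √5 = 6.999%.
ES multiplier = φ(z)/(1−α) = 0.014453/0.005 = 2.891.
ES = 6.999% × 2.891 = 20.234%; on $1,500,000: $303,510.

$303,500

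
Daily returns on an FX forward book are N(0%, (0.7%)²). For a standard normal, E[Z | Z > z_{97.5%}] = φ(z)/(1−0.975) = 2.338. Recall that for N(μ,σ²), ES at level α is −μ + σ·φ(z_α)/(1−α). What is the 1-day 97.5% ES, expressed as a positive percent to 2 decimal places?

1.64%

ES = 0.7% × 2.338 = 1.637%.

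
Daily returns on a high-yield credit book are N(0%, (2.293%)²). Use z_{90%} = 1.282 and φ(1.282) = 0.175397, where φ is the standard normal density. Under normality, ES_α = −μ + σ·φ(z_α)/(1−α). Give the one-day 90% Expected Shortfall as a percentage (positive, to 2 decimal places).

4.02%

Tail multiplier: φ(z)/(1−α) = 0.175397 / 0.1 = 1.754.
ES = 2.293% × 1.754 = 4.022%.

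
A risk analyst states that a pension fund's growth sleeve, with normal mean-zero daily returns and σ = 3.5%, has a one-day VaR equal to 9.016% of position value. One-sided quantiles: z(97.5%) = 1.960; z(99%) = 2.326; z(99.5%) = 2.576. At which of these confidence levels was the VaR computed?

Implied z = VaR/σ = 9.016 / 3.5 = 2.576.
This matches z(99.5%) = 2.576.

99.5%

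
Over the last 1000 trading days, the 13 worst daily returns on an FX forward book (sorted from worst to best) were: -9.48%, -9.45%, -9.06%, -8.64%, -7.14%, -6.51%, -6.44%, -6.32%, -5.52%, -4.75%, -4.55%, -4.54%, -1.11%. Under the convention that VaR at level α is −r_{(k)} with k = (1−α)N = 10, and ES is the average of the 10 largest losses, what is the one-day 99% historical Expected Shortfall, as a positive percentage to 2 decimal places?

The 10 worst returns sum to -73.31%.
ES = −(-73.31%) / 10 = 7.331% ≈ 7.33%.

7.33%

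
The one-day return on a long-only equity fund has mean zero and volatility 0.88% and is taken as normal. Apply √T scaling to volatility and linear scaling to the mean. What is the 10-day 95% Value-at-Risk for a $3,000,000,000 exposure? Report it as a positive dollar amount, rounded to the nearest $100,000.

$137,300,000

At 95%, z = 1.645.
σ_{10d} = 0.88% × √10 = 2.783%.
VaR = 1.645 × 2.783% = 4.578%.
On $3,000,000,000: 0.04578 × $3,000,000,000 = $137,340,000.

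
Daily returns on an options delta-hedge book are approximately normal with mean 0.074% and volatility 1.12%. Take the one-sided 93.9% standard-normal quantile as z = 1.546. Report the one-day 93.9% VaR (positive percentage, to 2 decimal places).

VaR = −μ + z·σ = −(0.074%) + 1.546 × 1.12% = 1.658%.

1.66%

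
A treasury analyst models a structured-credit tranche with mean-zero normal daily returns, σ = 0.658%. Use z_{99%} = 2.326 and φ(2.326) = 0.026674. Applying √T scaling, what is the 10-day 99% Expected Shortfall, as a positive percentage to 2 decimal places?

σ_{10d} = 0.658% × √10 = 2.081%.
ES multiplier = φ(z)/(1−α) = 0.026674/0.01 = 2.667.
ES = 2.081% × 2.667 = 5.550%.

5.55%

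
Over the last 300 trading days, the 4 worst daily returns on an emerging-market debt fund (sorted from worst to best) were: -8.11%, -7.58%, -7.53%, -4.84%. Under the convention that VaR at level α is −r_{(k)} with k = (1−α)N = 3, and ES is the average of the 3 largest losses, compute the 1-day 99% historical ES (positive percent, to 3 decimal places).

The 3 worst returns sum to -23.22%.
ES = −(-23.22%) / 3 = 7.74% ≈ 7.740%.

7.740%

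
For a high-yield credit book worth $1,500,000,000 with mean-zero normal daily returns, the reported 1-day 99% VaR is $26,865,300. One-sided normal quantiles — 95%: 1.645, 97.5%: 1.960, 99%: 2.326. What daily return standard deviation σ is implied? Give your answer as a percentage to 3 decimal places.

VaR as a fraction: $26,865,300 / $1,500,000,000 = 1.791%.
σ = VaR / z = 1.791% / 2.326 = 0.770%.

0.770%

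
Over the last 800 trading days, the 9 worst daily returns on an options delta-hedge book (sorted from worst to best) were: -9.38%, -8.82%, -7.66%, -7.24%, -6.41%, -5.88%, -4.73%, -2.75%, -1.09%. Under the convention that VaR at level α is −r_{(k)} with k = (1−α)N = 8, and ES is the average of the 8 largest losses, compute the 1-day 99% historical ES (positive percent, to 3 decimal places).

6.609%

The 8 worst returns sum to -52.87%.
ES = −(-52.87%) / 8 = 6.60875% ≈ 6.609%.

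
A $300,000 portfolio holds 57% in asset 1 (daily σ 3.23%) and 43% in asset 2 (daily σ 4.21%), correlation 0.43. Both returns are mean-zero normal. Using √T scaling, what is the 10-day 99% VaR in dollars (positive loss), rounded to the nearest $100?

σ_p = √(0.57²·3.23² + 0.43²·4.21² + 2·0.43·0.57·0.43·3.23·4.21) = 3.088%.
σ_{10d} = 3.088% × √10 = 9.765%.
z(99%) = 2.326.
VaR = 2.326 × 9.765% = 22.713%; on $300,000 that is $68,139.

$68,100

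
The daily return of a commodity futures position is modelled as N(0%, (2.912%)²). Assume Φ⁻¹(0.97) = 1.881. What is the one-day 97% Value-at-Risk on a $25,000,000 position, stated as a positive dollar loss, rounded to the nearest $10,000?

$1,370,000

VaR = z·σ = 1.881 × 2.912% = 5.477%.
On $25,000,000: 0.05477 × $25,000,000 = $1,369,250.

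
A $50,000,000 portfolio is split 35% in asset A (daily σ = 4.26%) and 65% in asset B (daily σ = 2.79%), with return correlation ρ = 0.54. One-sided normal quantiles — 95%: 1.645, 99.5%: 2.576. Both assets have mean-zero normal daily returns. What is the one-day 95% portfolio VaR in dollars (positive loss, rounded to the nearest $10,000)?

$2,390,000

σ_p² = 0.35²·4.26² + 0.65²·2.79² + 2·0.54·0.35·0.65·4.26·2.79 = 8.4321 (%²).
σ_p = √8.4321 = 2.904%.
VaR = 1.645 × 2.904% = 4.777%; on $50,000,000 that is $2,388,500.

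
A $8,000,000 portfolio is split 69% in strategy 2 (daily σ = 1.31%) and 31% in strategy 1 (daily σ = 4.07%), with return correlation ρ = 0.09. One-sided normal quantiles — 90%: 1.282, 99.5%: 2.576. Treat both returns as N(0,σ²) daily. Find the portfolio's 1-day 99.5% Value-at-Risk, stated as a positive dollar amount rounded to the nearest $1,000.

$333,000

σ_p² = 0.69²·1.31² + 0.31²·4.07² + 2·0.09·0.69·0.31·1.31·4.07 = 2.6142 (%²).
σ_p = √2.6142 = 1.617%.
VaR = 2.576 × 1.617% = 4.165%; on $8,000,000 that is $333,200.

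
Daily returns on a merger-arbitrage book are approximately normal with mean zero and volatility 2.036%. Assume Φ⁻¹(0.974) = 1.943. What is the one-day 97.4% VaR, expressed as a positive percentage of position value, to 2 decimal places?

VaR = z·σ = 1.943 × 2.036% = 3.956%.

3.96%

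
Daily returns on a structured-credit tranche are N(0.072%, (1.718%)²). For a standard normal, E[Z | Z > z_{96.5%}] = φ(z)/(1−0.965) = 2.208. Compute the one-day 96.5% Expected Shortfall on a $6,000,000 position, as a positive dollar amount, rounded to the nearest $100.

$223,300

ES = −(0.072%) + 1.718% × 2.208 = 3.721%.
On $6,000,000: 0.03721 × $6,000,000 = $223,260.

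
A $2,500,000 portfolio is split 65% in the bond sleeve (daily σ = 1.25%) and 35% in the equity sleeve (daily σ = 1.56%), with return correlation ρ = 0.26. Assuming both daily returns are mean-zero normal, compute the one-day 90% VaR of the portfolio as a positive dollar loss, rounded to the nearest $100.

σ_p² = 0.65²·1.25² + 0.35²·1.56² + 2·0.26·0.65·0.35·1.25·1.56 = 1.1890 (%²).
σ_p = √1.1890 = 1.090%.
At 90%, z = 1.282.
VaR = 1.282 × 1.090% = 1.397%; on $2,500,000 that is $34,925.

$34,900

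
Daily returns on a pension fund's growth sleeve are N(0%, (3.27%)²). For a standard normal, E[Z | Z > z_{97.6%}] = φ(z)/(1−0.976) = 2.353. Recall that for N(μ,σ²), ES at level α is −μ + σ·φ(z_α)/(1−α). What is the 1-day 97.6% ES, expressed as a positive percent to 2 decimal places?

7.69%

ES = 3.27% × 2.353 = 7.694%.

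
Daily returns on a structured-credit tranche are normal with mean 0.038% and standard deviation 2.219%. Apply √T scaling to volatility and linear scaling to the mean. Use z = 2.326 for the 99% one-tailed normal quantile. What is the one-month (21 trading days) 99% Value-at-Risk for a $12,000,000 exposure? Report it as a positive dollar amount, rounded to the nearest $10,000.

σ_{21d} = 2.219% × √21 = 10.169%; μ_{21d} = 21 × 0.038% = 0.798%.
VaR = −(0.798%) + 2.326 × 10.169% = 22.855%.
On $12,000,000: 0.22855 × $12,000,000 = $2,742,600.

$2,740,000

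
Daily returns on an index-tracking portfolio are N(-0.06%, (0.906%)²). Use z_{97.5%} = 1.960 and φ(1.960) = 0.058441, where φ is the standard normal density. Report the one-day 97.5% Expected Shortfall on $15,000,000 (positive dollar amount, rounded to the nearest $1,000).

Tail multiplier: φ(z)/(1−α) = 0.058441 / 0.025 = 2.338.
ES = −(-0.06%) + 0.906% × 2.338 = 2.178%.
On $15,000,000: 0.02178 × $15,000,000 = $326,700.

$327,000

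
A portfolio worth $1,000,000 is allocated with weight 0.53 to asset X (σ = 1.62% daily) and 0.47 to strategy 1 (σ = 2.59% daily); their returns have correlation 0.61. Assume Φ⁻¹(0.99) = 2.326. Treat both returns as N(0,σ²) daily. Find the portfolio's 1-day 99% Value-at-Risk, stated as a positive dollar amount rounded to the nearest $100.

$43,500

σ_p² = 0.53²·1.62² + 0.47²·2.59² + 2·0.61·0.53·0.47·1.62·2.59 = 3.4941 (%²).
σ_p = √3.4941 = 1.869%.
VaR = 2.326 × 1.869% = 4.347%; on $1,000,000 that is $43,470.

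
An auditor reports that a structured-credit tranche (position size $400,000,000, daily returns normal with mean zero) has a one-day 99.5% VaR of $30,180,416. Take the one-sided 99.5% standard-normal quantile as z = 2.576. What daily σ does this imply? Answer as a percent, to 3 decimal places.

2.929%

VaR as a fraction: $30,180,416 / $400,000,000 = 7.545%.
σ = VaR / z = 7.545% / 2.576 = 2.929%.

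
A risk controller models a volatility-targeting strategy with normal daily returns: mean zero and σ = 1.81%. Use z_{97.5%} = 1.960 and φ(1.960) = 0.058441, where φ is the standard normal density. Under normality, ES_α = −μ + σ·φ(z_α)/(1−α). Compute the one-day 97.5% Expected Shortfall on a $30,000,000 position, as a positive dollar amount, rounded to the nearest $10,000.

Tail multiplier: φ(z)/(1−α) = 0.058441 / 0.025 = 2.338.
ES = 1.81% × 2.338 = 4.232%.
On $30,000,000: 0.04232 × $30,000,000 = $1,269,600.

$1,270,000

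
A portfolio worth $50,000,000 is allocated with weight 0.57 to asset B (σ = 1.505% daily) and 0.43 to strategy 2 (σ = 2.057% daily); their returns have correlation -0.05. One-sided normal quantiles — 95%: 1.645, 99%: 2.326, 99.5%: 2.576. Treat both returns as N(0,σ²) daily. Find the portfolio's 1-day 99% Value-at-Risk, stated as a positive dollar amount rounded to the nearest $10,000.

$1,400,000

σ_p² = 0.57²·1.505² + 0.43²·2.057² + 2·-0.05·0.57·0.43·1.505·2.057 = 1.4424 (%²).
σ_p = √1.4424 = 1.201%.
VaR = 2.326 × 1.201% = 2.794%; on $50,000,000 that is $1,397,000.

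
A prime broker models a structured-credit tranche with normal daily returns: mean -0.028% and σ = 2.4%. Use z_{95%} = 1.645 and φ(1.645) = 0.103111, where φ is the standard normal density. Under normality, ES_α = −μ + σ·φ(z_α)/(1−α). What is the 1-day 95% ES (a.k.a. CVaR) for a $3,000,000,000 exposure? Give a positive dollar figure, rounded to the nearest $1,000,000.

$149,000,000

Tail multiplier: φ(z)/(1−α) = 0.103111 / 0.05 = 2.062.
ES = −(-0.028%) + 2.4% × 2.062 = 4.977%.
On $3,000,000,000: 0.04977 × $3,000,000,000 = $149,310,000.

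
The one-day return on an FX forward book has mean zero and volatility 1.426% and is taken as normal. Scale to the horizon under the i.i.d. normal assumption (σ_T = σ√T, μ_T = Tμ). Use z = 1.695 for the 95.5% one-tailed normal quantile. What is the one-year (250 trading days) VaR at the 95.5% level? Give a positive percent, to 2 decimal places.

38.22%

σ_{250d} = 1.426% × √250 = 22.547%.
VaR = 1.695 × 22.547% = 38.217%.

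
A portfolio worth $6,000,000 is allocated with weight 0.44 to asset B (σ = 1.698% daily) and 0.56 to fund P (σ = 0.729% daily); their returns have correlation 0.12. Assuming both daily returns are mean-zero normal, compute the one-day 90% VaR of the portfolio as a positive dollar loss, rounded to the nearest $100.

σ_p² = 0.44²·1.698² + 0.56²·0.729² + 2·0.12·0.44·0.56·1.698·0.729 = 0.7980 (%²).
σ_p = √0.7980 = 0.893%.
At 90%, z = 1.282.
VaR = 1.282 × 0.893% = 1.145%; on $6,000,000 that is $68,700.

$68,700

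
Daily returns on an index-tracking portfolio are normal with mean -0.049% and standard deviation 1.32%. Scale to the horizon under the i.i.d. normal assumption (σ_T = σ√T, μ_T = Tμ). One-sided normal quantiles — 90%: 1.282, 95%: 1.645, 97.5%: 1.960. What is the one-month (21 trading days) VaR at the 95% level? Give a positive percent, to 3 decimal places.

10.980%

σ_{21d} = 1.32% × √21 = 6.049%; μ_{21d} = 21 × -0.049% = -1.029%.
VaR = −(-1.029%) + 1.645 × 6.049% = 10.980%.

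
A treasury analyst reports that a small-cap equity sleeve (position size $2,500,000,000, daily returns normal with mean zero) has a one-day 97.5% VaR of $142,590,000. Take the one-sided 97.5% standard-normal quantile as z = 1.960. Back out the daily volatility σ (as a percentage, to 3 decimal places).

2.910%

VaR as a fraction: $142,590,000 / $2,500,000,000 = 5.704%.
σ = VaR / z = 5.704% / 1.960 = 2.910%.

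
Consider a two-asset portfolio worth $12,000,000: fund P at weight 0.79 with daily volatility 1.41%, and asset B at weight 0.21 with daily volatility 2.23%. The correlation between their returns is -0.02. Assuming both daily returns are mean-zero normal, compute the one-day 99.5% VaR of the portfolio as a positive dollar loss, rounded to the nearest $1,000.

σ_p² = 0.79²·1.41² + 0.21²·2.23² + 2·-0.02·0.79·0.21·1.41·2.23 = 1.4392 (%²).
σ_p = √1.4392 = 1.200%.
At 99.5%, z = 2.576.
VaR = 2.576 × 1.200% = 3.091%; on $12,000,000 that is $370,920.

$371,000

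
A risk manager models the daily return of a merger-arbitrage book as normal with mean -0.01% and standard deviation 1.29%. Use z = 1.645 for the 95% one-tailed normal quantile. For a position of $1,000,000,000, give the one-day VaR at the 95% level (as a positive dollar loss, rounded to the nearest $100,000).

VaR = −μ + z·σ = −(-0.01%) + 1.645 × 1.29% = 2.132%.
On $1,000,000,000: 0.02132 × $1,000,000,000 = $21,320,000.

$21,300,000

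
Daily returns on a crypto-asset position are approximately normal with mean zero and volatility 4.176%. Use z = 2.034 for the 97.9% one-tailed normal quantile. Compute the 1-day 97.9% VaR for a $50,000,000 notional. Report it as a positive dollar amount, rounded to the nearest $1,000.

VaR = z·σ = 2.034 × 4.176% = 8.494%.
On $50,000,000: 0.08494 × $50,000,000 = $4,247,000.

$4,247,000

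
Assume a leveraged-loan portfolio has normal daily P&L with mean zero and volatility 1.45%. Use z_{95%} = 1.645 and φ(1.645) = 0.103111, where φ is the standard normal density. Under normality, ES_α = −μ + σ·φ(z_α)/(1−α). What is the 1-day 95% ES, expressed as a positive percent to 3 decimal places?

2.990%

Tail multiplier: φ(z)/(1−α) = 0.103111 / 0.05 = 2.062.
ES = 1.45% × 2.062 = 2.990%.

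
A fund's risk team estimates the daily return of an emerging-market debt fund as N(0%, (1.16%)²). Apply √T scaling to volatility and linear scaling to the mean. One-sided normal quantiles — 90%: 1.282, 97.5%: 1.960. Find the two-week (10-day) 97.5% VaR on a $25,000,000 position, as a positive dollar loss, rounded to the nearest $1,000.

$1,797,000

σ_{10d} = 1.16% × √10 = 3.668%.
VaR = 1.960 × 3.668% = 7.189%.
On $25,000,000: 0.07189 × $25,000,000 = $1,797,250.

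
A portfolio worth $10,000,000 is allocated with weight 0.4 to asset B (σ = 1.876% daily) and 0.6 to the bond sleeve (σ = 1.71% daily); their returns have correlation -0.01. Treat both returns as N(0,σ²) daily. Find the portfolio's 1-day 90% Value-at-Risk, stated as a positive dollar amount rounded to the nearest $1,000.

$162,000

σ_p² = 0.4²·1.876² + 0.6²·1.71² + 2·-0.01·0.4·0.6·1.876·1.71 = 1.6004 (%²).
σ_p = √1.6004 = 1.265%.
At 90%, z = 1.282.
VaR = 1.282 × 1.265% = 1.622%; on $10,000,000 that is $162,200.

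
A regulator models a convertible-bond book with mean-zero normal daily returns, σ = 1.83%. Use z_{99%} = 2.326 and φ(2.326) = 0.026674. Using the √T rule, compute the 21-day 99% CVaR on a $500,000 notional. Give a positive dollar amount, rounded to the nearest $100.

σ_{21d} = 1.83% × √21 = 8.386%.
ES multiplier = φ(z)/(1−α) = 0.026674/0.01 = 2.667.
ES = 8.386% × 2.667 = 22.365%; on $500,000: $111,825.

$111,800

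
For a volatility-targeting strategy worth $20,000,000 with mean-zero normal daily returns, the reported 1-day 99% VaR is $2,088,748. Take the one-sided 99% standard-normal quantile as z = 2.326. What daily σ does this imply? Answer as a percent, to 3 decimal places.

4.490%

VaR as a fraction: $2,088,748 / $20,000,000 = 10.444%.
σ = VaR / z = 10.444% / 2.326 = 4.490%.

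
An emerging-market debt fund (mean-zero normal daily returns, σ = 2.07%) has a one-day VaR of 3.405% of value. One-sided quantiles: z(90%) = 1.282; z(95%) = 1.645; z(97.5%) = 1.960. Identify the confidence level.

Implied z = VaR/σ = 3.405 / 2.07 = 1.645.
This matches z(95%) = 1.645.

95%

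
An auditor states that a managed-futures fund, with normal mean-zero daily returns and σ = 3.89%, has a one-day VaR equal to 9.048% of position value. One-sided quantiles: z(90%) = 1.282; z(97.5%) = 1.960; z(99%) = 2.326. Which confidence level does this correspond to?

99%

Implied z = VaR/σ = 9.048 / 3.89 = 2.326.
This matches z(99%) = 2.326.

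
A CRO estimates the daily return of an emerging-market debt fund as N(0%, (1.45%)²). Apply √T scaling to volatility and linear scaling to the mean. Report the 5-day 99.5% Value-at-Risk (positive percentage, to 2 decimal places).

8.35%

At 99.5%, z = 2.576.
σ_{5d} = 1.45% × √5 = 3.242%.
VaR = 2.576 × 3.242% = 8.351%.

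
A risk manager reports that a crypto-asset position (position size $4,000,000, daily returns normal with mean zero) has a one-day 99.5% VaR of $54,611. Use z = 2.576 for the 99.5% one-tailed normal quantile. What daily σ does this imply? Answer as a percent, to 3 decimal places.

VaR as a fraction: $54,611 / $4,000,000 = 1.365%.
σ = VaR / z = 1.365% / 2.576 = 0.530%.

0.530%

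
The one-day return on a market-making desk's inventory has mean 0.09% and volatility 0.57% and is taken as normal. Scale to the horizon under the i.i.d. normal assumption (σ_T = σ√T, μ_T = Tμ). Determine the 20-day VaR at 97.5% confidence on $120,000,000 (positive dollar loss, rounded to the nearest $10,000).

$3,840,000

At 97.5%, z = 1.960.
σ_{20d} = 0.57% × √20 = 2.549%; μ_{20d} = 20 × 0.09% = 1.800%.
VaR = −(1.800%) + 1.960 × 2.549% = 3.196%.
On $120,000,000: 0.03196 × $120,000,000 = $3,835,200.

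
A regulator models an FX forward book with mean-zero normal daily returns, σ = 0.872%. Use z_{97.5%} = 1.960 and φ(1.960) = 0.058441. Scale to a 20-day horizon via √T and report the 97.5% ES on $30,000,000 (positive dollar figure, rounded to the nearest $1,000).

σ_{20d} = 0.872% × √20 = 3.900%.
ES multiplier = φ(z)/(1−α) = 0.058441/0.025 = 2.338.
ES = 3.900% × 2.338 = 9.118%; on $30,000,000: $2,735,400.

$2,735,000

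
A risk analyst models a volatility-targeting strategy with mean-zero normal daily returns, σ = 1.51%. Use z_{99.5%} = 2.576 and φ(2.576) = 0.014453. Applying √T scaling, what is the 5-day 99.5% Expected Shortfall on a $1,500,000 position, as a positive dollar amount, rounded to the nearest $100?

$146,400

σ_{5d} = 1.51% × √5 = 3.376%.
ES multiplier = φ(z)/(1−α) = 0.014453/0.005 = 2.891.
ES = 3.376% × 2.891 = 9.760%; on $1,500,000: $146,400.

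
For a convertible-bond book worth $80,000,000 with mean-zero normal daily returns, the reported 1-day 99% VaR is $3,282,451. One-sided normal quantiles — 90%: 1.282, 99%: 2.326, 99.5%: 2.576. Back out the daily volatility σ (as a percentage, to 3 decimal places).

1.764%

VaR as a fraction: $3,282,451 / $80,000,000 = 4.103%.
σ = VaR / z = 4.103% / 2.326 = 1.764%.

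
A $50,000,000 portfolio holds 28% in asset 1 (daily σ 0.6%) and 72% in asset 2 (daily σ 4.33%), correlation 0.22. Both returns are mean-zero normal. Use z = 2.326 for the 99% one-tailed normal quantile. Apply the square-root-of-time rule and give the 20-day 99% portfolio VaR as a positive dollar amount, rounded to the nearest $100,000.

$16,400,000

σ_p = √(0.28²·0.6² + 0.72²·4.33² + 2·0.22·0.28·0.72·0.6·4.33) = 3.159%.
σ_{20d} = 3.159% × √20 = 14.127%.
VaR = 2.326 × 14.127% = 32.859%; on $50,000,000 that is $16,429,500.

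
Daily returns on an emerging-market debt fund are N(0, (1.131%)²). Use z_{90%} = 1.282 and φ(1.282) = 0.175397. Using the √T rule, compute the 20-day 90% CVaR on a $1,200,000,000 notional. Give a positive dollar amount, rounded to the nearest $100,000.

σ_{20d} = 1.131% × √20 = 5.058%.
ES multiplier = φ(z)/(1−α) = 0.175397/0.1 = 1.754.
ES = 5.058% × 1.754 = 8.872%; on $1,200,000,000: $106,464,000.

$106,500,000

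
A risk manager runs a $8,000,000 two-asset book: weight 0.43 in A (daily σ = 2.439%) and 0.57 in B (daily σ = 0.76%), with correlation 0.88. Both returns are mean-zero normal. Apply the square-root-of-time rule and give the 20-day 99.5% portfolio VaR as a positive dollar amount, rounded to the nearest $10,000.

$1,330,000

σ_p = √(0.43²·2.439² + 0.57²·0.76² + 2·0.88·0.43·0.57·2.439·0.76) = 1.445%.
σ_{20d} = 1.445% × √20 = 6.462%.
z(99.5%) = 2.576.
VaR = 2.576 × 6.462% = 16.646%; on $8,000,000 that is $1,331,680.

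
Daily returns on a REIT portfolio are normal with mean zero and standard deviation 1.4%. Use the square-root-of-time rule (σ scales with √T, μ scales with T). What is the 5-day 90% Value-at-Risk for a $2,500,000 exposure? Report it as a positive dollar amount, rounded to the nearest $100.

At 90%, z = 1.282.
σ_{5d} = 1.4% × √5 = 3.130%.
VaR = 1.282 × 3.130% = 4.013%.
On $2,500,000: 0.04013 × $2,500,000 = $100,325.

$100,300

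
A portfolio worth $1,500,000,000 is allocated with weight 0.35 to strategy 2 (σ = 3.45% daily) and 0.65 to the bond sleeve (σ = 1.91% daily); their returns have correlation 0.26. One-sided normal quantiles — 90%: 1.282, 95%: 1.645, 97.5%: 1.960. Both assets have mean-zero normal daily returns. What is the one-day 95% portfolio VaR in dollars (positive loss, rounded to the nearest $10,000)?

$47,970,000

σ_p² = 0.35²·3.45² + 0.65²·1.91² + 2·0.26·0.35·0.65·3.45·1.91 = 3.7789 (%²).
σ_p = √3.7789 = 1.944%.
VaR = 1.645 × 1.944% = 3.198%; on $1,500,000,000 that is $47,970,000.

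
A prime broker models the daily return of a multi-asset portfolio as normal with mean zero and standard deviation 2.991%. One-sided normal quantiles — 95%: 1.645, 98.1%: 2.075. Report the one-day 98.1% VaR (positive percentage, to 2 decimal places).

VaR = z·σ = 2.075 × 2.991% = 6.206%.

6.21%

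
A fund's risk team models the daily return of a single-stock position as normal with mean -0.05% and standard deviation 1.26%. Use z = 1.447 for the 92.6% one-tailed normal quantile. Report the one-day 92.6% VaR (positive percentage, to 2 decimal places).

VaR = −μ + z·σ = −(-0.05%) + 1.447 × 1.26% = 1.873%.

1.87%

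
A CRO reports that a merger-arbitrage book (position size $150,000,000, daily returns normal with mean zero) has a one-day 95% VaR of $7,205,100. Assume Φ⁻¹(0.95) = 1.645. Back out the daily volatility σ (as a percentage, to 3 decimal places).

VaR as a fraction: $7,205,100 / $150,000,000 = 4.803%.
σ = VaR / z = 4.803% / 1.645 = 2.920%.

2.920%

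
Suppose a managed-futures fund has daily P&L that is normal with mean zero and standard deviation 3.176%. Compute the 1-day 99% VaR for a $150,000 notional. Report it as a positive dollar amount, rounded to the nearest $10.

At 99% one-sided, z = 2.326.
VaR = z·σ = 2.326 × 3.176% = 7.387%.
On $150,000: 0.07387 × $150,000 = $11,080.

$11,080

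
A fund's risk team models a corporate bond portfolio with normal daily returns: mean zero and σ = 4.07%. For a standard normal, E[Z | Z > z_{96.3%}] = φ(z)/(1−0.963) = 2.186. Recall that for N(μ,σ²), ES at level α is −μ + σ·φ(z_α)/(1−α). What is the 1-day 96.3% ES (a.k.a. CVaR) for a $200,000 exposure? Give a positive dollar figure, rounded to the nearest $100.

ES = 4.07% × 2.186 = 8.897%.
On $200,000: 0.08897 × $200,000 = $17,794.

$17,800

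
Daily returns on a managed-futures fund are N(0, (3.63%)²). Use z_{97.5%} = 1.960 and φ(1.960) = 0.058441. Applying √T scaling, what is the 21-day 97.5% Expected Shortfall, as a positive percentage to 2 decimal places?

38.89%

σ_{21d} = 3.63% × √21 = 16.635%.
ES multiplier = φ(z)/(1−α) = 0.058441/0.025 = 2.338.
ES = 16.635% × 2.338 = 38.893%.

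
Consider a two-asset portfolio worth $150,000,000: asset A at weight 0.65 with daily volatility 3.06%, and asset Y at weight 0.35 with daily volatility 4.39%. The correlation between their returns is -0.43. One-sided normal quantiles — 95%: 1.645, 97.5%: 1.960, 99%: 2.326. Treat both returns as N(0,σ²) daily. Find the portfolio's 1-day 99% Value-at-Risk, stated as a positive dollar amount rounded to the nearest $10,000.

$6,700,000

σ_p² = 0.65²·3.06² + 0.35²·4.39² + 2·-0.43·0.65·0.35·3.06·4.39 = 3.6887 (%²).
σ_p = √3.6887 = 1.921%.
VaR = 2.326 × 1.921% = 4.468%; on $150,000,000 that is $6,702,000.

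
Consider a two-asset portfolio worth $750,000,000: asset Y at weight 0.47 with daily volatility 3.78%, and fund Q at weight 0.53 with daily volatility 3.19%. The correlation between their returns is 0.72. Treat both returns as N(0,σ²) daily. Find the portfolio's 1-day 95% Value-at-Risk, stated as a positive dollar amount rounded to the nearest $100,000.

$39,700,000

σ_p² = 0.47²·3.78² + 0.53²·3.19² + 2·0.72·0.47·0.53·3.78·3.19 = 10.3401 (%²).
σ_p = √10.3401 = 3.216%.
At 95%, z = 1.645.
VaR = 1.645 × 3.216% = 5.290%; on $750,000,000 that is $39,675,000.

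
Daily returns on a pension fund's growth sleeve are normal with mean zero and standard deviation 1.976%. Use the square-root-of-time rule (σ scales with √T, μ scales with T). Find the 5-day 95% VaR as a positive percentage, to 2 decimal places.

7.27%

At 95%, z = 1.645.
σ_{5d} = 1.976% × √5 = 4.418%.
VaR = 1.645 × 4.418% = 7.268%.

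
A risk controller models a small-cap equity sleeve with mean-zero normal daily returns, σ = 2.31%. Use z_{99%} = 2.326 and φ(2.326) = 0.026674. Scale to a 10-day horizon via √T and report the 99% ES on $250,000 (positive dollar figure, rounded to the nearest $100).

σ_{10d} = 2.31% × √10 = 7.305%.
ES multiplier = φ(z)/(1−α) = 0.026674/0.01 = 2.667.
ES = 7.305% × 2.667 = 19.482%; on $250,000: $48,705.

$48,700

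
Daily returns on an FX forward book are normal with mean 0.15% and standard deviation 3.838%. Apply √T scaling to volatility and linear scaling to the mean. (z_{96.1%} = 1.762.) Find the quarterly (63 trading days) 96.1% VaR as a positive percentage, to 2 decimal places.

44.23%

σ_{63d} = 3.838% × √63 = 30.463%; μ_{63d} = 63 × 0.15% = 9.450%.
VaR = −(9.450%) + 1.762 × 30.463% = 44.226%.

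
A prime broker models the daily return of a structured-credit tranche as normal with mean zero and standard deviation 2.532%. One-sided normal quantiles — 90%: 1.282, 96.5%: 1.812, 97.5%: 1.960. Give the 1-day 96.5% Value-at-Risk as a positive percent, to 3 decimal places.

VaR = z·σ = 1.812 × 2.532% = 4.588%.

4.588%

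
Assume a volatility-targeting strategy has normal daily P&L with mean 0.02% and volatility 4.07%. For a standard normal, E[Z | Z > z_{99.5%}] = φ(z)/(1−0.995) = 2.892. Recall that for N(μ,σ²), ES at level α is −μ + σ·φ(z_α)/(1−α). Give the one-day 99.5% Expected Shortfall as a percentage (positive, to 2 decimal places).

11.75%

ES = −(0.02%) + 4.07% × 2.892 = 11.750%.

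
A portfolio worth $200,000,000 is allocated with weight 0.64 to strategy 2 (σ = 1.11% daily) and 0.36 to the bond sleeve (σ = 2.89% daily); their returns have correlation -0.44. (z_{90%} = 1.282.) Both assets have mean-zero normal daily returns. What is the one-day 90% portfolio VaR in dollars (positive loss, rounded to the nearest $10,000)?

σ_p² = 0.64²·1.11² + 0.36²·2.89² + 2·-0.44·0.64·0.36·1.11·2.89 = 0.9367 (%²).
σ_p = √0.9367 = 0.968%.
VaR = 1.282 × 0.968% = 1.241%; on $200,000,000 that is $2,482,000.

$2,480,000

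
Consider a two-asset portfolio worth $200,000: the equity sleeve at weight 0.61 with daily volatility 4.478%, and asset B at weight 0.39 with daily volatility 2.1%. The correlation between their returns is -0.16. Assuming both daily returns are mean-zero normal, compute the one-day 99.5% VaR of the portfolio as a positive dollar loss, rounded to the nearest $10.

σ_p² = 0.61²·4.478² + 0.39²·2.1² + 2·-0.16·0.61·0.39·4.478·2.1 = 7.4164 (%²).
σ_p = √7.4164 = 2.723%.
At 99.5%, z = 2.576.
VaR = 2.576 × 2.723% = 7.014%; on $200,000 that is $14,028.

$14,030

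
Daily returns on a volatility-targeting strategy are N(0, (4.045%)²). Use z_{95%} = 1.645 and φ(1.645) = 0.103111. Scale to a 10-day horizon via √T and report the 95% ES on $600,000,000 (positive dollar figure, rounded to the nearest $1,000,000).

$158,000,000

σ_{10d} = 4.045% × √10 = 12.791%.
ES multiplier = φ(z)/(1−α) = 0.103111/0.05 = 2.062.
ES = 12.791% × 2.062 = 26.375%; on $600,000,000: $158,250,000.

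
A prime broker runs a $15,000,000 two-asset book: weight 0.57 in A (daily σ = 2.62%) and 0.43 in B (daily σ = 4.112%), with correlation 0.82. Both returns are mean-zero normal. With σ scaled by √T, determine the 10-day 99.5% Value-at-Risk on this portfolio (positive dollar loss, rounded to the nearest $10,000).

$3,800,000

σ_p = √(0.57²·2.62² + 0.43²·4.112² + 2·0.82·0.57·0.43·2.62·4.112) = 3.112%.
σ_{10d} = 3.112% × √10 = 9.841%.
z(99.5%) = 2.576.
VaR = 2.576 × 9.841% = 25.350%; on $15,000,000 that is $3,802,500.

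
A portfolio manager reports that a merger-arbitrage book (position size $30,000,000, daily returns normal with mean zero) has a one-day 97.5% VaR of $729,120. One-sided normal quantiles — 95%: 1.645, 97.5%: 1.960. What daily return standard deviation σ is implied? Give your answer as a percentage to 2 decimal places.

1.24%

VaR as a fraction: $729,120 / $30,000,000 = 2.430%.
σ = VaR / z = 2.430% / 1.960 = 1.240%.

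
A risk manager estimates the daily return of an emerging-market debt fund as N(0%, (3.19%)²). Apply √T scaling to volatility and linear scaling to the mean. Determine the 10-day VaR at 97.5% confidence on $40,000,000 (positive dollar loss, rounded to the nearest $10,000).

At 97.5%, z = 1.960.
σ_{10d} = 3.19% × √10 = 10.088%.
VaR = 1.960 × 10.088% = 19.772%.
On $40,000,000: 0.19772 × $40,000,000 = $7,908,800.

$7,910,000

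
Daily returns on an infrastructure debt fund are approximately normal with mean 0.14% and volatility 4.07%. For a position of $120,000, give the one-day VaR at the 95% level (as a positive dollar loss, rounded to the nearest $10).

At 95% one-sided, z = 1.645.
VaR = −μ + z·σ = −(0.14%) + 1.645 × 4.07% = 6.555%.
On $120,000: 0.06555 × $120,000 = $7,866.

$7,870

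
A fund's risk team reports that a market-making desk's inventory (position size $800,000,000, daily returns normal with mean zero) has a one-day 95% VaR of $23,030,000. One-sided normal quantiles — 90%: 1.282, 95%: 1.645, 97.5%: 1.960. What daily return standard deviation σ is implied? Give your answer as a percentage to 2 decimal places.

VaR as a fraction: $23,030,000 / $800,000,000 = 2.879%.
σ = VaR / z = 2.879% / 1.645 = 1.750%.

1.75%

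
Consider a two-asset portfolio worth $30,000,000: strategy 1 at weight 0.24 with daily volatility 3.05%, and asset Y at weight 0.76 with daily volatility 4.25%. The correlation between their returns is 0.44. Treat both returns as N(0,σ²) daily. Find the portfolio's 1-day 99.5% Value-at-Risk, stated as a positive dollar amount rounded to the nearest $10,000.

σ_p² = 0.24²·3.05² + 0.76²·4.25² + 2·0.44·0.24·0.76·3.05·4.25 = 13.0494 (%²).
σ_p = √13.0494 = 3.612%.
At 99.5%, z = 2.576.
VaR = 2.576 × 3.612% = 9.305%; on $30,000,000 that is $2,791,500.

$2,790,000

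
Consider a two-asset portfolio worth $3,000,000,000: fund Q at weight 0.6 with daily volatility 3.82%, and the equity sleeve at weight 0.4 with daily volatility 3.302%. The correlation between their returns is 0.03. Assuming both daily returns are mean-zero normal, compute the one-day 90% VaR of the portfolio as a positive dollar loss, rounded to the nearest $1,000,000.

$103,000,000

σ_p² = 0.6²·3.82² + 0.4²·3.302² + 2·0.03·0.6·0.4·3.82·3.302 = 7.1794 (%²).
σ_p = √7.1794 = 2.679%.
At 90%, z = 1.282.
VaR = 1.282 × 2.679% = 3.434%; on $3,000,000,000 that is $103,020,000.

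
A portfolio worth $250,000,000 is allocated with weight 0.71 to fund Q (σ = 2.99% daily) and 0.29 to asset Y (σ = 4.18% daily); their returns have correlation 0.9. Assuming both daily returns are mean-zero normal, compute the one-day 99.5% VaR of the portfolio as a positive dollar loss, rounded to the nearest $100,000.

$21,000,000

σ_p² = 0.71²·2.99² + 0.29²·4.18² + 2·0.9·0.71·0.29·2.99·4.18 = 10.6082 (%²).
σ_p = √10.6082 = 3.257%.
At 99.5%, z = 2.576.
VaR = 2.576 × 3.257% = 8.390%; on $250,000,000 that is $20,975,000.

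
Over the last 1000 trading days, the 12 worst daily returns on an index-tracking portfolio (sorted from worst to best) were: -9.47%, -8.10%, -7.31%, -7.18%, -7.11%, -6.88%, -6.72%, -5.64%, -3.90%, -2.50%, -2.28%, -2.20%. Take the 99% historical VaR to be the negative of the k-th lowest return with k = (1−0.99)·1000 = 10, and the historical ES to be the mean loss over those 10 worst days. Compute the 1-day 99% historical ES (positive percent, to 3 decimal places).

The 10 worst returns sum to -64.81%.
ES = −(-64.81%) / 10 = 6.481%.

6.481%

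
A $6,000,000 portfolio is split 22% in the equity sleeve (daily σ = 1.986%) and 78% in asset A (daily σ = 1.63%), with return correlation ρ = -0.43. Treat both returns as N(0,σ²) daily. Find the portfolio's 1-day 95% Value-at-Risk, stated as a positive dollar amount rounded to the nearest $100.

σ_p² = 0.22²·1.986² + 0.78²·1.63² + 2·-0.43·0.22·0.78·1.986·1.63 = 1.3296 (%²).
σ_p = √1.3296 = 1.153%.
At 95%, z = 1.645.
VaR = 1.645 × 1.153% = 1.897%; on $6,000,000 that is $113,820.

$113,800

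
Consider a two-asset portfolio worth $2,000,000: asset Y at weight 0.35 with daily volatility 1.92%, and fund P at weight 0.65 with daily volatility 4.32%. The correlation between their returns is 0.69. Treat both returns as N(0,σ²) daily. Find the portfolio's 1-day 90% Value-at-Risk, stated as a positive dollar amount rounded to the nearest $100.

σ_p² = 0.35²·1.92² + 0.65²·4.32² + 2·0.69·0.35·0.65·1.92·4.32 = 10.9405 (%²).
σ_p = √10.9405 = 3.308%.
At 90%, z = 1.282.
VaR = 1.282 × 3.308% = 4.241%; on $2,000,000 that is $84,820.

$84,800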